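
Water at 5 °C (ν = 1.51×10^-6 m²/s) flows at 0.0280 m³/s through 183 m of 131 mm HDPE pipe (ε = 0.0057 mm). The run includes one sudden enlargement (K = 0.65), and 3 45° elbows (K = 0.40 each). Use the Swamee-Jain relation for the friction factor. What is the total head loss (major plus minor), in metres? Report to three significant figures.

V = 4Q/(πD²) = 2.077 m/s; V²/2g = 0.2200 m
Re = 1.80×10^5, ε/D = 4.35×10^-5 → f = 0.01622 (Swamee-Jain)
Major: h_f = f(L/D)·V²/2g = 0.01622·1397·0.2200 = 4.984 m
Minor: ΣK = 1.85; h_m = ΣK·V²/2g = 0.4069 m
Total H_L = 4.984 + 0.4069 = 5.391 m

H_L ≈ 5.39 m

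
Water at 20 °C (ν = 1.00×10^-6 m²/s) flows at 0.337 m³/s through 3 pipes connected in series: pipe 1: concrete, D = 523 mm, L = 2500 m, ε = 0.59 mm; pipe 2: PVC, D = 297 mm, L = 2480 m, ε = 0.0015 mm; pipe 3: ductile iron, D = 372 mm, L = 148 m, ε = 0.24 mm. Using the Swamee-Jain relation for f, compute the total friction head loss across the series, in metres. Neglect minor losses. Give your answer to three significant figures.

Pipe 1: V = 1.569 m/s, Re = 8.20×10^5, ε/D = 0.00113, f = 0.02066, h_1 = f(L/D)V²/2g = 12.39 m
Pipe 2: V = 4.864 m/s, Re = 1.44×10^6, ε/D = 5.05×10^-6, f = 0.01108, h_2 = f(L/D)V²/2g = 111.6 m
Pipe 3: V = 3.101 m/s, Re = 1.15×10^6, ε/D = 6.45×10^-4, f = 0.01815, h_3 = f(L/D)V²/2g = 3.539 m
Series → Q common, losses add: H = Σh = 127.5 m

H ≈ 128 m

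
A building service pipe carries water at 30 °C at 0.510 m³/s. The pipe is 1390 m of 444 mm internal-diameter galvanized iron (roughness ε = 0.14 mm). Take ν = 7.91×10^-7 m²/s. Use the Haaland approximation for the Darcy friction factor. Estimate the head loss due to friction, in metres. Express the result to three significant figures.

h_f ≈ 26.8 m

V = 4Q/(πD²) = 4·0.510/(π·0.444²) = 3.294 m/s
Re = VD/ν = 3.294·0.444/7.91×10^-7 = 1.85×10^6 → turbulent
ε/D = 0.14/444 = 3.15×10^-4
Haaland: f = 0.01547
h_f = f(L/D)V²/(2g) = 0.01547·(1390/0.444)·3.294²/(2·9.81) = 26.78 m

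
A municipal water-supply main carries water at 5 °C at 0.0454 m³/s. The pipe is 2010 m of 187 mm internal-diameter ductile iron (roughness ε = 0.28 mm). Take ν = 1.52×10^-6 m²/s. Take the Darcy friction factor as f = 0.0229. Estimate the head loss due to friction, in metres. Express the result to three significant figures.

h_f ≈ 34.3 m

V = 4Q/(πD²) = 4·0.0454/(π·0.187²) = 1.653 m/s
h_f = f(L/D)V²/(2g) = 0.02290·(2010/0.187)·1.653²/(2·9.81) = 34.28 m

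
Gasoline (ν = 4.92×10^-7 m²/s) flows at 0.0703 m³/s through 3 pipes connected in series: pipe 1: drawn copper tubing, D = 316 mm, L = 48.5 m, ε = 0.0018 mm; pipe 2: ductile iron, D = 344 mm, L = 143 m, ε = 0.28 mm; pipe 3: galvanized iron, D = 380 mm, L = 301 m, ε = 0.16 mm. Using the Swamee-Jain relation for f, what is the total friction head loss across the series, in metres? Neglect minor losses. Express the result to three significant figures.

Pipe 1: V = 0.8964 m/s, Re = 5.76×10^5, ε/D = 5.70×10^-6, f = 0.01287, h_1 = f(L/D)V²/2g = 0.08088 m
Pipe 2: V = 0.7564 m/s, Re = 5.29×10^5, ε/D = 8.14×10^-4, f = 0.01946, h_2 = f(L/D)V²/2g = 0.2359 m
Pipe 3: V = 0.6199 m/s, Re = 4.79×10^5, ε/D = 4.21×10^-4, f = 0.01730, h_3 = f(L/D)V²/2g = 0.2684 m
Series → Q common, losses add: H = Σh = 0.5852 m

H ≈ 0.585 m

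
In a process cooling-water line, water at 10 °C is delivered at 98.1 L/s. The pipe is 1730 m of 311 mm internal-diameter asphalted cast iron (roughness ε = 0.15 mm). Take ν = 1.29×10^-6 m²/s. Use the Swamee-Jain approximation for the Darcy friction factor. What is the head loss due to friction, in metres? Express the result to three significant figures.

h_f ≈ 8.60 m

V = 4Q/(πD²) = 4·0.0981/(π·0.311²) = 1.291 m/s
Re = VD/ν = 1.291·0.311/1.29×10^-6 = 3.11×10^5 → turbulent
ε/D = 0.15/311 = 4.82×10^-4
Swamee-Jain: f = 0.01818
h_f = f(L/D)V²/(2g) = 0.01818·(1730/0.311)·1.291²/(2·9.81) = 8.595 m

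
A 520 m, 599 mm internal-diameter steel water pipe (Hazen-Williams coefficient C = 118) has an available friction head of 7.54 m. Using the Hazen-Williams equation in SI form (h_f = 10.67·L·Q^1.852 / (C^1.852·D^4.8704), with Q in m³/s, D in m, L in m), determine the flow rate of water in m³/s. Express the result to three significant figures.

Rearranging: Q = [h_f·C^1.852·D^4.8704 / (10.67·L)]^(1/1.852)
Q = [7.54·118^1.852·0.599^4.8704 / (10.67·520)]^0.540 = 0.8682 m³/s

Q ≈ 0.868 m³/s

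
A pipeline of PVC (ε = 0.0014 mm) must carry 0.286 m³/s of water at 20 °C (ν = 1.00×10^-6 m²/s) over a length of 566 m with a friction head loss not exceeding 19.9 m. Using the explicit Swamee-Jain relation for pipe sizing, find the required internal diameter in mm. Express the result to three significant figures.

Swamee-Jain (Type III): D = 0.66·[ε^1.25·(LQ²/(gh_f))^4.75 + ν·Q^9.4·(L/(gh_f))^5.2]^0.04
LQ²/(gh_f) = 0.2372; L/(gh_f) = 2.899
Term 1 = ε^1.25·(…)^4.75 = 5.18×10^-11; Term 2 = ν·Q^9.4·(…)^5.2 = 1.97×10^-9
D = 0.66·(5.18×10^-11 + 1.97×10^-9)^0.04 = 0.2963 m = 296 mm
Check: V = 4.15 m/s, Re = 1.23×10^6, f = 0.01135, h_f = 19.0 m ≈ 19.9 m ✓

D ≈ 296 mm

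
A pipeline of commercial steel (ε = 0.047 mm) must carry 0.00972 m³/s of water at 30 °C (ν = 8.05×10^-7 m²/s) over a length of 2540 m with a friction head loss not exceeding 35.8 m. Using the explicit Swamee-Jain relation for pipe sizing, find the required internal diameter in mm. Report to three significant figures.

D ≈ 103 mm

Swamee-Jain (Type III): D = 0.66·[ε^1.25·(LQ²/(gh_f))^4.75 + ν·Q^9.4·(L/(gh_f))^5.2]^0.04
LQ²/(gh_f) = 6.833×10^-4; L/(gh_f) = 7.232
Term 1 = ε^1.25·(…)^4.75 = 3.59×10^-21; Term 2 = ν·Q^9.4·(…)^5.2 = 2.87×10^-21
D = 0.66·(3.59×10^-21 + 2.87×10^-21)^0.04 = 0.1028 m = 103 mm
Check: V = 1.17 m/s, Re = 1.50×10^5, f = 0.01927, h_f = 33.3 m ≈ 35.8 m ✓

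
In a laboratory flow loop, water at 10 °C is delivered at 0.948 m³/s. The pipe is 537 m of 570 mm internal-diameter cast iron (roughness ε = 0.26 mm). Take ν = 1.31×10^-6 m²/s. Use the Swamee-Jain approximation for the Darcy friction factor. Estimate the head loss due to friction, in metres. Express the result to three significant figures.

h_f ≈ 11.1 m

V = 4Q/(πD²) = 4·0.948/(π·0.570²) = 3.715 m/s
Re = VD/ν = 3.715·0.570/1.31×10^-6 = 1.62×10^6 → turbulent
ε/D = 0.26/570 = 4.56×10^-4
Swamee-Jain: f = 0.01678
h_f = f(L/D)V²/(2g) = 0.01678·(537/0.570)·3.715²/(2·9.81) = 11.12 m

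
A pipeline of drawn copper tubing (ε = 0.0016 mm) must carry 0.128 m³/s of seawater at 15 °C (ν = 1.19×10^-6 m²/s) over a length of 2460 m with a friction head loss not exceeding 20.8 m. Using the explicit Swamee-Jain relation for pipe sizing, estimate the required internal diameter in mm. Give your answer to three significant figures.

D ≈ 296 mm

Swamee-Jain (Type III): D = 0.66·[ε^1.25·(LQ²/(gh_f))^4.75 + ν·Q^9.4·(L/(gh_f))^5.2]^0.04
LQ²/(gh_f) = 0.1975; L/(gh_f) = 12.06
Term 1 = ε^1.25·(…)^4.75 = 2.57×10^-11; Term 2 = ν·Q^9.4·(…)^5.2 = 2.02×10^-9
D = 0.66·(2.57×10^-11 + 2.02×10^-9)^0.04 = 0.2965 m = 296 mm
Check: V = 1.85 m/s, Re = 4.62×10^5, f = 0.01336, h_f = 19.4 m ≈ 20.8 m ✓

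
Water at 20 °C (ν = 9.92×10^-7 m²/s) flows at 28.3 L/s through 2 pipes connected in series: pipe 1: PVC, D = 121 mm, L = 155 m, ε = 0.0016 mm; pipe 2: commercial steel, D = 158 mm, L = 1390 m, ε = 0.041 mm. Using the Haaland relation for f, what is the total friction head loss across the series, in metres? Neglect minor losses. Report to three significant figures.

Pipe 1: V = 2.461 m/s, Re = 3.00×10^5, ε/D = 1.32×10^-5, f = 0.01445, h_1 = f(L/D)V²/2g = 5.714 m
Pipe 2: V = 1.443 m/s, Re = 2.30×10^5, ε/D = 2.59×10^-4, f = 0.01698, h_2 = f(L/D)V²/2g = 15.86 m
Series → Q common, losses add: H = Σh = 21.57 m

H ≈ 21.6 m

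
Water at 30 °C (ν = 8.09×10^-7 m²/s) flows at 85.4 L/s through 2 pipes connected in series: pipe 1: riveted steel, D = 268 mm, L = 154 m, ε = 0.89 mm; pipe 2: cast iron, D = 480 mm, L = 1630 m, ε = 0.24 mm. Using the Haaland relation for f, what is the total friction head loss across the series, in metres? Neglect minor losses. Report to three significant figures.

H ≈ 2.53 m

Pipe 1: V = 1.514 m/s, Re = 5.02×10^5, ε/D = 0.00332, f = 0.02721, h_1 = f(L/D)V²/2g = 1.826 m
Pipe 2: V = 0.4719 m/s, Re = 2.80×10^5, ε/D = 5.00×10^-4, f = 0.01816, h_2 = f(L/D)V²/2g = 0.7000 m
Series → Q common, losses add: H = Σh = 2.526 m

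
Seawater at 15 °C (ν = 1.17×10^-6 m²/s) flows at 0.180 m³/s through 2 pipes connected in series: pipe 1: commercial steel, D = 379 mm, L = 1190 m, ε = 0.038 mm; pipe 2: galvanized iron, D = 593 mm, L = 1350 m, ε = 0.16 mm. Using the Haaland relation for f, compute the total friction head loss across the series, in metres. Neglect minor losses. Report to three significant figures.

H ≈ 6.60 m

Pipe 1: V = 1.596 m/s, Re = 5.17×10^5, ε/D = 1.00×10^-4, f = 0.01421, h_1 = f(L/D)V²/2g = 5.790 m
Pipe 2: V = 0.6517 m/s, Re = 3.30×10^5, ε/D = 2.70×10^-4, f = 0.01644, h_2 = f(L/D)V²/2g = 0.8103 m
Series → Q common, losses add: H = Σh = 6.600 m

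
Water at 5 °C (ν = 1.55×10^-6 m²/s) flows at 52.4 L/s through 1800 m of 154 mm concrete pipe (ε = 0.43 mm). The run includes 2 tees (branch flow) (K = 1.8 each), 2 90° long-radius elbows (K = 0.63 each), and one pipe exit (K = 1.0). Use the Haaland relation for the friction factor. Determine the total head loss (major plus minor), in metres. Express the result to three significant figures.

H_L ≈ 126 m

V = 4Q/(πD²) = 2.813 m/s; V²/2g = 0.4034 m
Re = 2.80×10^5, ε/D = 0.00279 → f = 0.02615 (Haaland)
Major: h_f = f(L/D)·V²/2g = 0.02615·11688·0.4034 = 123.3 m
Minor: ΣK = 5.86; h_m = ΣK·V²/2g = 2.364 m
Total H_L = 123.3 + 2.364 = 125.7 m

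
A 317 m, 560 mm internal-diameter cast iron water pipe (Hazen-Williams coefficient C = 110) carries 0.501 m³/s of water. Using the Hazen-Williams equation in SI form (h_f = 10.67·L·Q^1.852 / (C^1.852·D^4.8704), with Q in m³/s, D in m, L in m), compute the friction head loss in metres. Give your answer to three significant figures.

h_f = 10.67·317·0.501^1.852 / (110^1.852·0.560^4.8704) = 2.625 m

h_f ≈ 2.62 m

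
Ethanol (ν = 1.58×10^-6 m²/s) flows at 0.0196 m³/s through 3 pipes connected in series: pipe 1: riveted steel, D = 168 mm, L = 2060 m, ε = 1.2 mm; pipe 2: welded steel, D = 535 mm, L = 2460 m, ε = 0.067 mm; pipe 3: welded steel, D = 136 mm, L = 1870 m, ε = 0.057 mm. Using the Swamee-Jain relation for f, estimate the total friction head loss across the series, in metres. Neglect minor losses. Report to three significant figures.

H ≈ 42.2 m

Pipe 1: V = 0.8842 m/s, Re = 9.40×10^4, ε/D = 0.00714, f = 0.03499, h_1 = f(L/D)V²/2g = 17.09 m
Pipe 2: V = 0.08719 m/s, Re = 2.95×10^4, ε/D = 1.25×10^-4, f = 0.02384, h_2 = f(L/D)V²/2g = 0.04248 m
Pipe 3: V = 1.349 m/s, Re = 1.16×10^5, ε/D = 4.19×10^-4, f = 0.01966, h_3 = f(L/D)V²/2g = 25.09 m
Series → Q common, losses add: H = Σh = 42.22 m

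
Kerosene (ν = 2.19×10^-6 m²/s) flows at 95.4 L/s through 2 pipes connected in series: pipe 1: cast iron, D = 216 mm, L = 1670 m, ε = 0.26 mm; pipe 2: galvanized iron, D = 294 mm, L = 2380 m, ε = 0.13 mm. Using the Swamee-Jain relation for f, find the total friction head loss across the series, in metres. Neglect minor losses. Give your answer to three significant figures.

H ≈ 73.2 m

Pipe 1: V = 2.603 m/s, Re = 2.57×10^5, ε/D = 0.00120, f = 0.02169, h_1 = f(L/D)V²/2g = 57.94 m
Pipe 2: V = 1.405 m/s, Re = 1.89×10^5, ε/D = 4.42×10^-4, f = 0.01873, h_2 = f(L/D)V²/2g = 15.26 m
Series → Q common, losses add: H = Σh = 73.20 m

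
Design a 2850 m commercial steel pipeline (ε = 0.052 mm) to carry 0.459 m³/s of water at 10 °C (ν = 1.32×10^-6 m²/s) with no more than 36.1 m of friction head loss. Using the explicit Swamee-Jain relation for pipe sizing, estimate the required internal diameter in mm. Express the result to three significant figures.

Swamee-Jain (Type III): D = 0.66·[ε^1.25·(LQ²/(gh_f))^4.75 + ν·Q^9.4·(L/(gh_f))^5.2]^0.04
LQ²/(gh_f) = 1.695; L/(gh_f) = 8.048
Term 1 = ε^1.25·(…)^4.75 = 5.42×10^-5; Term 2 = ν·Q^9.4·(…)^5.2 = 4.48×10^-5
D = 0.66·(5.42×10^-5 + 4.48×10^-5)^0.04 = 0.4564 m = 456 mm
Check: V = 2.81 m/s, Re = 9.70×10^5, f = 0.01374, h_f = 34.4 m ≈ 36.1 m ✓

D ≈ 456 mm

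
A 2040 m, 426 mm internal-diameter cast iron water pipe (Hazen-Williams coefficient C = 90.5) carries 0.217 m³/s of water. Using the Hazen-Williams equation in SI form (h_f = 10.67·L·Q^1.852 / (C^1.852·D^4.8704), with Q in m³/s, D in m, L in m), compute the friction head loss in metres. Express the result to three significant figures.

h_f = 10.67·2040·0.217^1.852 / (90.5^1.852·0.426^4.8704) = 19.50 m

h_f ≈ 19.5 m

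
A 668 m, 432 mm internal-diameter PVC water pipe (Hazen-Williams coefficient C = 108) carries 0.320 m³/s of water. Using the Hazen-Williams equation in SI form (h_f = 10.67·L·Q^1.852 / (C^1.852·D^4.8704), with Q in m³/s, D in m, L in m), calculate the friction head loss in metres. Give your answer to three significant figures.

h_f = 10.67·668·0.320^1.852 / (108^1.852·0.432^4.8704) = 8.829 m

h_f ≈ 8.83 m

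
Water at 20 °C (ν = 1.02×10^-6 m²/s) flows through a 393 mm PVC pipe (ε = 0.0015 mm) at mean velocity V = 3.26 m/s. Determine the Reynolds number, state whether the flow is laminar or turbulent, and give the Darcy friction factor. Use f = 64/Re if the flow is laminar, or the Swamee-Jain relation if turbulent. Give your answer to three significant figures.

Re ≈ 1.26×10^6; turbulent; f ≈ 0.0113

Re = VD/ν = 3.260·0.393/1.02×10^-6 = 1.26×10^6
Re > 4000 → turbulent; ε/D = 3.82×10^-6
Swamee-Jain: f = 0.01128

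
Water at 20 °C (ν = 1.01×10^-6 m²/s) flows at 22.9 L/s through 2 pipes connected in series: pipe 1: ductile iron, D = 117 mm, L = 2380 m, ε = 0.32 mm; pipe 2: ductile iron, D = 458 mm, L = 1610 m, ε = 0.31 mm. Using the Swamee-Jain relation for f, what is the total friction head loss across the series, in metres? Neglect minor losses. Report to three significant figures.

H ≈ 124 m

Pipe 1: V = 2.130 m/s, Re = 2.47×10^5, ε/D = 0.00274, f = 0.02625, h_1 = f(L/D)V²/2g = 123.5 m
Pipe 2: V = 0.1390 m/s, Re = 6.30×10^4, ε/D = 6.77×10^-4, f = 0.02242, h_2 = f(L/D)V²/2g = 0.07761 m
Series → Q common, losses add: H = Σh = 123.5 m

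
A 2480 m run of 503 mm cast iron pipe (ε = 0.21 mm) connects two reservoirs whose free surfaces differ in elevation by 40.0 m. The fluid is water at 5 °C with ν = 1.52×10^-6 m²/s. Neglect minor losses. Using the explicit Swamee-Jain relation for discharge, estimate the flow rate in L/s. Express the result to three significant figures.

Q ≈ 615 L/s

Swamee-Jain (Type II): Q = -0.965·√(gD⁵h_f/L)·ln[ε/(3.7D) + √(3.17ν²L/(gD³h_f))]
√(gD⁵h_f/L) = √(9.81·0.503⁵·40.0/2480) = 0.07138
ε/(3.7D) = 1.13×10^-4; √(3.17ν²L/(gD³h_f)) = 1.91×10^-5
Q = -0.965·0.07138·ln(1.319×10^-4) = 0.6153 m³/s
Check: V = 3.10 m/s, Re = 1.02×10^6, f = 0.01670, h_f = 40.2 m ≈ 40.0 m ✓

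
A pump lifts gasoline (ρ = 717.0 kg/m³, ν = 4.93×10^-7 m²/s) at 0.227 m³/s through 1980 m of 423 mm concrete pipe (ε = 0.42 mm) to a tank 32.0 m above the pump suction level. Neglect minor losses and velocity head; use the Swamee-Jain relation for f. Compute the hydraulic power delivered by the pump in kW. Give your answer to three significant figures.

V = 4Q/(πD²) = 1.615 m/s; Re = 1.39×10^6; ε/D = 9.93×10^-4; f = 0.01990
h_f = f(L/D)V²/2g = 12.39 m
Total head H = z + h_f = 32.0 + 12.39 = 44.39 m
P_hyd = ρgQH = 717.0·9.81·0.227·44.39 = 70.87 kW

P_hyd ≈ 70.9 kW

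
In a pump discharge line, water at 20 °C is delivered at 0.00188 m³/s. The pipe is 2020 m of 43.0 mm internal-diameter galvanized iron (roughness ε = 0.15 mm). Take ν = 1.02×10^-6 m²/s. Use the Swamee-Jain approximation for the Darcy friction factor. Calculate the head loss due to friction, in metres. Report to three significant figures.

h_f ≈ 119 m

V = 4Q/(πD²) = 4·0.00188/(π·0.0430²) = 1.295 m/s
Re = VD/ν = 1.295·0.0430/1.02×10^-6 = 5.46×10^4 → turbulent
ε/D = 0.15/43.0 = 0.00349
Swamee-Jain: f = 0.02970
h_f = f(L/D)V²/(2g) = 0.02970·(2020/0.0430)·1.295²/(2·9.81) = 119.2 m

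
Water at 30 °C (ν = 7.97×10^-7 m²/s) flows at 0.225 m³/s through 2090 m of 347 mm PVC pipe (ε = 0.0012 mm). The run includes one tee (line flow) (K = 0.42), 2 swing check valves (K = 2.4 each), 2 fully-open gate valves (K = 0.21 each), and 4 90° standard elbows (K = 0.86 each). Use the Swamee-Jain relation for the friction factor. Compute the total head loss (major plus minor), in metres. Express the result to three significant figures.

H_L ≈ 22.8 m

V = 4Q/(πD²) = 2.379 m/s; V²/2g = 0.2885 m
Re = 1.04×10^6, ε/D = 3.46×10^-6 → f = 0.01163 (Swamee-Jain)
Major: h_f = f(L/D)·V²/2g = 0.01163·6023·0.2885 = 20.21 m
Minor: ΣK = 9.08; h_m = ΣK·V²/2g = 2.620 m
Total H_L = 20.21 + 2.620 = 22.83 m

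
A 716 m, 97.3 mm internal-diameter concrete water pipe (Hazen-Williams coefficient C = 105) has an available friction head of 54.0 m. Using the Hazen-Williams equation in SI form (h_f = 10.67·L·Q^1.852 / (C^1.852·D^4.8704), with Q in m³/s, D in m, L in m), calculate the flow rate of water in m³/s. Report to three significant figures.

Q ≈ 0.0158 m³/s

Rearranging: Q = [h_f·C^1.852·D^4.8704 / (10.67·L)]^(1/1.852)
Q = [54.0·105^1.852·0.0973^4.8704 / (10.67·716)]^0.540 = 0.01581 m³/s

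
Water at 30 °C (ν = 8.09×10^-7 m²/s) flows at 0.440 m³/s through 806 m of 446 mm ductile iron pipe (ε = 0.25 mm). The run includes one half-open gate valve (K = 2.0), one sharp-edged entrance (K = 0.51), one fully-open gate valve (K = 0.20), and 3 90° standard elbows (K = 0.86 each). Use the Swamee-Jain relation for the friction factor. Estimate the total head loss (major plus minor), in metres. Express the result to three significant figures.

H_L ≈ 14.9 m

V = 4Q/(πD²) = 2.816 m/s; V²/2g = 0.4043 m
Re = 1.55×10^6, ε/D = 5.61×10^-4 → f = 0.01752 (Swamee-Jain)
Major: h_f = f(L/D)·V²/2g = 0.01752·1807·0.4043 = 12.80 m
Minor: ΣK = 5.29; h_m = ΣK·V²/2g = 2.139 m
Total H_L = 12.80 + 2.139 = 14.94 m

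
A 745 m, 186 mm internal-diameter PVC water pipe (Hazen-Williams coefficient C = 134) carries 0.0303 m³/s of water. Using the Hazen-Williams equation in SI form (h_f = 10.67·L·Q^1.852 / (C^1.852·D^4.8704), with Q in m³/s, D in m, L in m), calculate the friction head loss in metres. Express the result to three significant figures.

h_f = 10.67·745·0.0303^1.852 / (134^1.852·0.186^4.8704) = 5.085 m

h_f ≈ 5.09 m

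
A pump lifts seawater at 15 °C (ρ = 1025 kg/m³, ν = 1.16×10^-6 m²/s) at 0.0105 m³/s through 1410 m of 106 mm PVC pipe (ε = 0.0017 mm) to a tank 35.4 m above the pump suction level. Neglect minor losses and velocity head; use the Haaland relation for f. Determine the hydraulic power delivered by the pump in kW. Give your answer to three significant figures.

P_hyd ≈ 5.52 kW

V = 4Q/(πD²) = 1.190 m/s; Re = 1.09×10^5; ε/D = 1.60×10^-5; f = 0.01758
h_f = f(L/D)V²/2g = 16.87 m
Total head H = z + h_f = 35.4 + 16.87 = 52.27 m
P_hyd = ρgQH = 1025·9.81·0.0105·52.27 = 5.519 kW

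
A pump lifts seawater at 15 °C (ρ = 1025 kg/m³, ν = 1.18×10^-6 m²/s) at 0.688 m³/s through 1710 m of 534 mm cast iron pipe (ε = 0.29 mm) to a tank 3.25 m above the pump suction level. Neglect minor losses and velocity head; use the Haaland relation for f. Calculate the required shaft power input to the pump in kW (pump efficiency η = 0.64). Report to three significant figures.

V = 4Q/(πD²) = 3.072 m/s; Re = 1.39×10^6; ε/D = 5.43×10^-4; f = 0.01735
h_f = f(L/D)V²/2g = 26.72 m
Total head H = z + h_f = 3.25 + 26.72 = 29.97 m
P_hyd = ρgQH = 1025·9.81·0.688·29.97 = 207.3 kW
P_shaft = P_hyd/η = 207.3/0.64 = 324.0 kW

P_shaft ≈ 324 kW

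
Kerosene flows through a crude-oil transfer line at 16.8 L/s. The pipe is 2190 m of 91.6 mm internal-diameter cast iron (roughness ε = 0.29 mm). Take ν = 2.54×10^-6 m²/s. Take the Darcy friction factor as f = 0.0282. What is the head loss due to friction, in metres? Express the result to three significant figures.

h_f ≈ 223 m

V = 4Q/(πD²) = 4·0.0168/(π·0.0916²) = 2.549 m/s
h_f = f(L/D)V²/(2g) = 0.02820·(2190/0.0916)·2.549²/(2·9.81) = 223.3 m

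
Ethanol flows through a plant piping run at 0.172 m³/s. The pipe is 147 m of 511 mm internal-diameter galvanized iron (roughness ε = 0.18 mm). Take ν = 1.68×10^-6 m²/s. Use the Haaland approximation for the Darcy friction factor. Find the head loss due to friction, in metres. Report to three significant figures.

V = 4Q/(πD²) = 4·0.172/(π·0.511²) = 0.8387 m/s
Re = VD/ν = 0.8387·0.511/1.68×10^-6 = 2.55×10^5 → turbulent
ε/D = 0.18/511 = 3.52×10^-4
Haaland: f = 0.01740
h_f = f(L/D)V²/(2g) = 0.01740·(147/0.511)·0.8387²/(2·9.81) = 0.1795 m

h_f ≈ 0.179 m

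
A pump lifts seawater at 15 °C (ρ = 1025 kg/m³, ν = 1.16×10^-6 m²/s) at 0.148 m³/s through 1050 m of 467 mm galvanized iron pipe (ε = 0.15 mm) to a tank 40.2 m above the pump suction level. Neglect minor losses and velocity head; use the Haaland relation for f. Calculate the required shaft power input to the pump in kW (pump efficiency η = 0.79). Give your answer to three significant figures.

V = 4Q/(πD²) = 0.8640 m/s; Re = 3.48×10^5; ε/D = 3.21×10^-4; f = 0.01674
h_f = f(L/D)V²/2g = 1.432 m
Total head H = z + h_f = 40.2 + 1.432 = 41.63 m
P_hyd = ρgQH = 1025·9.81·0.148·41.63 = 61.96 kW
P_shaft = P_hyd/η = 61.96/0.79 = 78.43 kW

P_shaft ≈ 78.4 kW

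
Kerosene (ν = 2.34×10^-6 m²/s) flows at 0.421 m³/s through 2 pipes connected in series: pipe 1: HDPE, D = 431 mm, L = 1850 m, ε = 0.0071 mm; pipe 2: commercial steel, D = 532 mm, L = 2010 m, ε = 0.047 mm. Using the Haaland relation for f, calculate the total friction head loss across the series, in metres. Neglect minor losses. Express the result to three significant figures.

H ≈ 33.8 m

Pipe 1: V = 2.886 m/s, Re = 5.31×10^5, ε/D = 1.65×10^-5, f = 0.01312, h_1 = f(L/D)V²/2g = 23.90 m
Pipe 2: V = 1.894 m/s, Re = 4.31×10^5, ε/D = 8.83×10^-5, f = 0.01440, h_2 = f(L/D)V²/2g = 9.944 m
Series → Q common, losses add: H = Σh = 33.85 m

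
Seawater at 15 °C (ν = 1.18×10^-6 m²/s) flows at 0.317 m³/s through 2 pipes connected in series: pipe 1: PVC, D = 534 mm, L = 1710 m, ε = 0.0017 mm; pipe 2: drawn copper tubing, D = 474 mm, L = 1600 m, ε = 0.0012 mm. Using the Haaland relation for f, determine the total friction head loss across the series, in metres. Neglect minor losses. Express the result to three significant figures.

Pipe 1: V = 1.415 m/s, Re = 6.41×10^5, ε/D = 3.18×10^-6, f = 0.01254, h_1 = f(L/D)V²/2g = 4.102 m
Pipe 2: V = 1.796 m/s, Re = 7.22×10^5, ε/D = 2.53×10^-6, f = 0.01228, h_2 = f(L/D)V²/2g = 6.819 m
Series → Q common, losses add: H = Σh = 10.92 m

H ≈ 10.9 m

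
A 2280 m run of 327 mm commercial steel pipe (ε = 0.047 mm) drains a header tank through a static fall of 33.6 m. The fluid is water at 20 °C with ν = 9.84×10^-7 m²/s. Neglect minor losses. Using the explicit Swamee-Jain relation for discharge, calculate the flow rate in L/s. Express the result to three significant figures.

Q ≈ 217 L/s

Swamee-Jain (Type II): Q = -0.965·√(gD⁵h_f/L)·ln[ε/(3.7D) + √(3.17ν²L/(gD³h_f))]
√(gD⁵h_f/L) = √(9.81·0.327⁵·33.6/2280) = 0.02325
ε/(3.7D) = 3.88×10^-5; √(3.17ν²L/(gD³h_f)) = 2.46×10^-5
Q = -0.965·0.02325·ln(6.349×10^-5) = 0.2168 m³/s
Check: V = 2.58 m/s, Re = 8.58×10^5, f = 0.01426, h_f = 33.8 m ≈ 33.6 m ✓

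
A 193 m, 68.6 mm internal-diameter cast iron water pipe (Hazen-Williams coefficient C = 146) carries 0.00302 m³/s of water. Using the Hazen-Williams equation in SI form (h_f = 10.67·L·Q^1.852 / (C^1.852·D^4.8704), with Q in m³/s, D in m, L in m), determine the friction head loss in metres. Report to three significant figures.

h_f = 10.67·193·0.00302^1.852 / (146^1.852·0.0686^4.8704) = 2.022 m

h_f ≈ 2.02 m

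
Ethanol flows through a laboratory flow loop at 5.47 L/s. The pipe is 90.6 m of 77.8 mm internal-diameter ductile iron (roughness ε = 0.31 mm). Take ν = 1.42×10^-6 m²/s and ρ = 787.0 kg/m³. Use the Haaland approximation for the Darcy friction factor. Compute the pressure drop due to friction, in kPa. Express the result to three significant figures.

V = 4Q/(πD²) = 4·0.00547/(π·0.0778²) = 1.151 m/s
Re = VD/ν = 1.151·0.0778/1.42×10^-6 = 6.30×10^4 → turbulent
ε/D = 0.31/77.8 = 0.00398
Haaland: f = 0.02996
h_f = f(L/D)V²/(2g) = 0.02996·(90.6/0.0778)·1.151²/(2·9.81) = 2.355 m
Δp = ρg·h_f = 787.0·9.81·2.355 = 18.18 kPa

Δp ≈ 18.2 kPa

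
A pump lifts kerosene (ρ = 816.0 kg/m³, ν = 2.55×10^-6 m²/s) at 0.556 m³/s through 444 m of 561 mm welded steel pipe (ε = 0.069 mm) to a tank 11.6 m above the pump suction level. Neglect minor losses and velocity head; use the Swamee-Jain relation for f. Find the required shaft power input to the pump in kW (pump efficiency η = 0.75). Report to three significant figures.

V = 4Q/(πD²) = 2.249 m/s; Re = 4.95×10^5; ε/D = 1.23×10^-4; f = 0.01475
h_f = f(L/D)V²/2g = 3.010 m
Total head H = z + h_f = 11.6 + 3.010 = 14.61 m
P_hyd = ρgQH = 816.0·9.81·0.556·14.61 = 65.02 kW
P_shaft = P_hyd/η = 65.02/0.75 = 86.70 kW

P_shaft ≈ 86.7 kW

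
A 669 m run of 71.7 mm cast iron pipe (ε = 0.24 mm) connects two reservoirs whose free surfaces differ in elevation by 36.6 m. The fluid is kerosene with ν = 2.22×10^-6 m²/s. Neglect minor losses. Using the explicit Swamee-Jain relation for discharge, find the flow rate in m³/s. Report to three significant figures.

Swamee-Jain (Type II): Q = -0.965·√(gD⁵h_f/L)·ln[ε/(3.7D) + √(3.17ν²L/(gD³h_f))]
√(gD⁵h_f/L) = √(9.81·0.0717⁵·36.6/669) = 0.001008
ε/(3.7D) = 9.05×10^-4; √(3.17ν²L/(gD³h_f)) = 2.81×10^-4
Q = -0.965·0.001008·ln(0.001186) = 0.006557 m³/s
Check: V = 1.62 m/s, Re = 5.24×10^4, f = 0.02951, h_f = 37.0 m ≈ 36.6 m ✓

Q ≈ 0.00656 m³/s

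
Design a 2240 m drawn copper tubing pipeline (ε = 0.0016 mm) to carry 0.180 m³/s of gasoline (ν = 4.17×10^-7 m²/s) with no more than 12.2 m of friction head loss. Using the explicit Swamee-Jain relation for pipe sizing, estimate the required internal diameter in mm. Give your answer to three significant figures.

Swamee-Jain (Type III): D = 0.66·[ε^1.25·(LQ²/(gh_f))^4.75 + ν·Q^9.4·(L/(gh_f))^5.2]^0.04
LQ²/(gh_f) = 0.6064; L/(gh_f) = 18.72
Term 1 = ε^1.25·(…)^4.75 = 5.29×10^-9; Term 2 = ν·Q^9.4·(…)^5.2 = 1.72×10^-7
D = 0.66·(5.29×10^-9 + 1.72×10^-7)^0.04 = 0.3544 m = 354 mm
Check: V = 1.82 m/s, Re = 1.55×10^6, f = 0.01094, h_f = 11.7 m ≈ 12.2 m ✓

D ≈ 354 mm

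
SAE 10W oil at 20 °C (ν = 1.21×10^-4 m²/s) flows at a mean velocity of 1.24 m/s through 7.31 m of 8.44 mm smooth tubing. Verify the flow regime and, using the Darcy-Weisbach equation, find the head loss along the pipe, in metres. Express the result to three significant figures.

h_f ≈ 50.2 m

Re = VD/ν = 1.24·0.008440/1.21×10^-4 = 86.5 → laminar (Re < 2300)
f = 64/Re = 0.7399
h_f = f(L/D)V²/(2g) = 0.7399·(7.31/0.008440)·1.24²/(2·9.81) = 50.23 m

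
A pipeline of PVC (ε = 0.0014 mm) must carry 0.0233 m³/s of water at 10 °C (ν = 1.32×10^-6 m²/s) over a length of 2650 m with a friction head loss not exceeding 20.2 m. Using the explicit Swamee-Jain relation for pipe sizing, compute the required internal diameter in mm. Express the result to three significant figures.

Swamee-Jain (Type III): D = 0.66·[ε^1.25·(LQ²/(gh_f))^4.75 + ν·Q^9.4·(L/(gh_f))^5.2]^0.04
LQ²/(gh_f) = 0.007260; L/(gh_f) = 13.37
Term 1 = ε^1.25·(…)^4.75 = 3.33×10^-18; Term 2 = ν·Q^9.4·(…)^5.2 = 4.27×10^-16
D = 0.66·(3.33×10^-18 + 4.27×10^-16)^0.04 = 0.1603 m = 160 mm
Check: V = 1.15 m/s, Re = 1.40×10^5, f = 0.01673, h_f = 18.8 m ≈ 20.2 m ✓

D ≈ 160 mm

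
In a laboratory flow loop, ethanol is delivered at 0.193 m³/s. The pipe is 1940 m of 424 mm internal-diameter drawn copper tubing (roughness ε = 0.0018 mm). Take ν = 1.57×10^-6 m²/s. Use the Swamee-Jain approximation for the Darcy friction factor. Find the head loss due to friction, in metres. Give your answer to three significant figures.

h_f ≈ 6.05 m

V = 4Q/(πD²) = 4·0.193/(π·0.424²) = 1.367 m/s
Re = VD/ν = 1.367·0.424/1.57×10^-6 = 3.69×10^5 → turbulent
ε/D = 0.0018/424 = 4.25×10^-6
Swamee-Jain: f = 0.01389
h_f = f(L/D)V²/(2g) = 0.01389·(1940/0.424)·1.367²/(2·9.81) = 6.051 m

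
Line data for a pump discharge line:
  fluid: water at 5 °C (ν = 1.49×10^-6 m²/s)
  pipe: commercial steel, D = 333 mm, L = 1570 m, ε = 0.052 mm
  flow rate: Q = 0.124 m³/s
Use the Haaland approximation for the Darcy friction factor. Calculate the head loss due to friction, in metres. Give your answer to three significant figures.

h_f ≈ 7.60 m

V = 4Q/(πD²) = 4·0.124/(π·0.333²) = 1.424 m/s
Re = VD/ν = 1.424·0.333/1.49×10^-6 = 3.18×10^5 → turbulent
ε/D = 0.052/333 = 1.56×10^-4
Haaland: f = 0.01560
h_f = f(L/D)V²/(2g) = 0.01560·(1570/0.333)·1.424²/(2·9.81) = 7.598 m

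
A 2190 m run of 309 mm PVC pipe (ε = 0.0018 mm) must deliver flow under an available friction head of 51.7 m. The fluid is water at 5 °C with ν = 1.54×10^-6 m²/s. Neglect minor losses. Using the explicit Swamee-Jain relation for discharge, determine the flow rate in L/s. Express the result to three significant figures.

Q ≈ 253 L/s

Swamee-Jain (Type II): Q = -0.965·√(gD⁵h_f/L)·ln[ε/(3.7D) + √(3.17ν²L/(gD³h_f))]
√(gD⁵h_f/L) = √(9.81·0.309⁵·51.7/2190) = 0.02554
ε/(3.7D) = 1.57×10^-6; √(3.17ν²L/(gD³h_f)) = 3.32×10^-5
Q = -0.965·0.02554·ln(3.475×10^-5) = 0.2531 m³/s
Check: V = 3.37 m/s, Re = 6.77×10^5, f = 0.01252, h_f = 51.5 m ≈ 51.7 m ✓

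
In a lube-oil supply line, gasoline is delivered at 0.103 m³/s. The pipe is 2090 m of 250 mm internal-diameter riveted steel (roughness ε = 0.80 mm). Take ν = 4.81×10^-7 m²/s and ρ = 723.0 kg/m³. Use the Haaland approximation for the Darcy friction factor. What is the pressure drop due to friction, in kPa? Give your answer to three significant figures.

Δp ≈ 357 kPa

V = 4Q/(πD²) = 4·0.103/(π·0.250²) = 2.098 m/s
Re = VD/ν = 2.098·0.250/4.81×10^-7 = 1.09×10^6 → turbulent
ε/D = 0.80/250 = 0.00320
Haaland: f = 0.02681
h_f = f(L/D)V²/(2g) = 0.02681·(2090/0.250)·2.098²/(2·9.81) = 50.29 m
Δp = ρg·h_f = 723.0·9.81·50.29 = 356.7 kPa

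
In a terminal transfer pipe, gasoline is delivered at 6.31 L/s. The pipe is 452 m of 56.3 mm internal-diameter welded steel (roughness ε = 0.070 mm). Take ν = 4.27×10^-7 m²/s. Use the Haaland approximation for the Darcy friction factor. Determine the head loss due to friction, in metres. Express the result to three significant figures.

h_f ≈ 56.3 m

V = 4Q/(πD²) = 4·0.00631/(π·0.0563²) = 2.535 m/s
Re = VD/ν = 2.535·0.0563/4.27×10^-7 = 3.34×10^5 → turbulent
ε/D = 0.070/56.3 = 0.00124
Haaland: f = 0.02142
h_f = f(L/D)V²/(2g) = 0.02142·(452/0.0563)·2.535²/(2·9.81) = 56.32 m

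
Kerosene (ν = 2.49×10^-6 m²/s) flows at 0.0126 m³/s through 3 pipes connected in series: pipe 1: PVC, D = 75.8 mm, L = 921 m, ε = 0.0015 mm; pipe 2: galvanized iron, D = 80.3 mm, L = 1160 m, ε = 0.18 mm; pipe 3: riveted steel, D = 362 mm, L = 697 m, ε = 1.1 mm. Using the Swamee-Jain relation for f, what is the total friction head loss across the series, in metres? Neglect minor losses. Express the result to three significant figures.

H ≈ 210 m

Pipe 1: V = 2.792 m/s, Re = 8.50×10^4, ε/D = 1.98×10^-5, f = 0.01860, h_1 = f(L/D)V²/2g = 89.78 m
Pipe 2: V = 2.488 m/s, Re = 8.02×10^4, ε/D = 0.00224, f = 0.02631, h_2 = f(L/D)V²/2g = 119.9 m
Pipe 3: V = 0.1224 m/s, Re = 1.78×10^4, ε/D = 0.00304, f = 0.03247, h_3 = f(L/D)V²/2g = 0.04775 m
Series → Q common, losses add: H = Σh = 209.7 m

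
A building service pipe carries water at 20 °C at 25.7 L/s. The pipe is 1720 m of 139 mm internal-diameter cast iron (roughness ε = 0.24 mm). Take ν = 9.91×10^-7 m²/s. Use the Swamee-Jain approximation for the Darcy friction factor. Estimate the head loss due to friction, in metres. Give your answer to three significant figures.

V = 4Q/(πD²) = 4·0.0257/(π·0.139²) = 1.694 m/s
Re = VD/ν = 1.694·0.139/9.91×10^-7 = 2.38×10^5 → turbulent
ε/D = 0.24/139 = 0.00173
Swamee-Jain: f = 0.02353
h_f = f(L/D)V²/(2g) = 0.02353·(1720/0.139)·1.694²/(2·9.81) = 42.56 m

h_f ≈ 42.6 m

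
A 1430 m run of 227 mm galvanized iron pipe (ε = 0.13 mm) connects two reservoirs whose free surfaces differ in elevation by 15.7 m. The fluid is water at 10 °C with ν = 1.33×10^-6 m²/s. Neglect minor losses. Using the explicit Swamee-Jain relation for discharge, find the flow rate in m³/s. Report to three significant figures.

Q ≈ 0.0654 m³/s

Swamee-Jain (Type II): Q = -0.965·√(gD⁵h_f/L)·ln[ε/(3.7D) + √(3.17ν²L/(gD³h_f))]
√(gD⁵h_f/L) = √(9.81·0.227⁵·15.7/1430) = 0.008057
ε/(3.7D) = 1.55×10^-4; √(3.17ν²L/(gD³h_f)) = 6.67×10^-5
Q = -0.965·0.008057·ln(2.215×10^-4) = 0.06543 m³/s
Check: V = 1.62 m/s, Re = 2.76×10^5, f = 0.01884, h_f = 15.8 m ≈ 15.7 m ✓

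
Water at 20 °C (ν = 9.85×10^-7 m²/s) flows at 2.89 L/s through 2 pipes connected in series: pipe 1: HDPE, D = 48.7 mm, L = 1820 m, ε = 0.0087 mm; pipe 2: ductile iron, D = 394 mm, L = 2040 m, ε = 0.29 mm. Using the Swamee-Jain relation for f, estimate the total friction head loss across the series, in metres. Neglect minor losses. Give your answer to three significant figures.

H ≈ 90.7 m

Pipe 1: V = 1.551 m/s, Re = 7.67×10^4, ε/D = 1.79×10^-4, f = 0.01978, h_1 = f(L/D)V²/2g = 90.71 m
Pipe 2: V = 0.02370 m/s, Re = 9480, ε/D = 7.36×10^-4, f = 0.03266, h_2 = f(L/D)V²/2g = 0.004843 m
Series → Q common, losses add: H = Σh = 90.71 m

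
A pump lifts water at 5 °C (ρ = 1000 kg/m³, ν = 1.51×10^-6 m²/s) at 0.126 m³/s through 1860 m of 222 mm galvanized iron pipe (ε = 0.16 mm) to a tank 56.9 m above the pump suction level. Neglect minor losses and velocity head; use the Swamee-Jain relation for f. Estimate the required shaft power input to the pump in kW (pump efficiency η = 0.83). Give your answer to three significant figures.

V = 4Q/(πD²) = 3.255 m/s; Re = 4.79×10^5; ε/D = 7.21×10^-4; f = 0.01906
h_f = f(L/D)V²/2g = 86.26 m
Total head H = z + h_f = 56.9 + 86.26 = 143.2 m
P_hyd = ρgQH = 1000·9.81·0.126·143.2 = 177.0 kW
P_shaft = P_hyd/η = 177.0/0.83 = 213.2 kW

P_shaft ≈ 213 kW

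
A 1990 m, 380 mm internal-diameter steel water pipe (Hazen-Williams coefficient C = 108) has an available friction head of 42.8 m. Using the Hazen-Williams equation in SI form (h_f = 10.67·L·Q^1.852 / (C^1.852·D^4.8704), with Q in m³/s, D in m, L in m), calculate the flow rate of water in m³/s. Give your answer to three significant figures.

Q ≈ 0.297 m³/s

Rearranging: Q = [h_f·C^1.852·D^4.8704 / (10.67·L)]^(1/1.852)
Q = [42.8·108^1.852·0.380^4.8704 / (10.67·1990)]^0.540 = 0.2971 m³/s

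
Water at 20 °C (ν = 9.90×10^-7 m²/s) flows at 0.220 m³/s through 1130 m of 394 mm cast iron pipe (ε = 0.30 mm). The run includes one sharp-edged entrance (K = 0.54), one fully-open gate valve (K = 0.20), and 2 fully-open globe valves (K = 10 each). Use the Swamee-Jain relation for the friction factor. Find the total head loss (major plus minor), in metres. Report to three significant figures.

H_L ≈ 12.5 m

V = 4Q/(πD²) = 1.804 m/s; V²/2g = 0.1660 m
Re = 7.18×10^5, ε/D = 7.61×10^-4 → f = 0.01901 (Swamee-Jain)
Major: h_f = f(L/D)·V²/2g = 0.01901·2868·0.1660 = 9.050 m
Minor: ΣK = 20.7; h_m = ΣK·V²/2g = 3.442 m
Total H_L = 9.050 + 3.442 = 12.49 m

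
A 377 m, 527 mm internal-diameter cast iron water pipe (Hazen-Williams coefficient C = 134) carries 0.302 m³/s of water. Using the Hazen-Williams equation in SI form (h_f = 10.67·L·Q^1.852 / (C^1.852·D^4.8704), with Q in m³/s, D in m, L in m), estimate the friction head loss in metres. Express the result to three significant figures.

h_f = 10.67·377·0.302^1.852 / (134^1.852·0.527^4.8704) = 1.140 m

h_f ≈ 1.14 m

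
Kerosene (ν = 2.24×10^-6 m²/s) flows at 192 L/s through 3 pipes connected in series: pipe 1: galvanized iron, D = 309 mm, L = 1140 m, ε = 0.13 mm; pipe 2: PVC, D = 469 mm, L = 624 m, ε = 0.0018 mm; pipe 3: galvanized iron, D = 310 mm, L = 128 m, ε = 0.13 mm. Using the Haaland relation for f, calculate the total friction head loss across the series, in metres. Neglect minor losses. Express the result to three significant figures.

H ≈ 25.1 m

Pipe 1: V = 2.560 m/s, Re = 3.53×10^5, ε/D = 4.21×10^-4, f = 0.01740, h_1 = f(L/D)V²/2g = 21.45 m
Pipe 2: V = 1.111 m/s, Re = 2.33×10^5, ε/D = 3.84×10^-6, f = 0.01508, h_2 = f(L/D)V²/2g = 1.263 m
Pipe 3: V = 2.544 m/s, Re = 3.52×10^5, ε/D = 4.19×10^-4, f = 0.01739, h_3 = f(L/D)V²/2g = 2.369 m
Series → Q common, losses add: H = Σh = 25.08 m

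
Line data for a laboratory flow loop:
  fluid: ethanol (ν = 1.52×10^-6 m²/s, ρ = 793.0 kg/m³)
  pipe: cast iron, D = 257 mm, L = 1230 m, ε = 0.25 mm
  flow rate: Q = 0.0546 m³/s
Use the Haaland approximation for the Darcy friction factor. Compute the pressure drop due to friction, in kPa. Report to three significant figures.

V = 4Q/(πD²) = 4·0.0546/(π·0.257²) = 1.053 m/s
Re = VD/ν = 1.053·0.257/1.52×10^-6 = 1.78×10^5 → turbulent
ε/D = 0.25/257 = 9.73×10^-4
Haaland: f = 0.02094
h_f = f(L/D)V²/(2g) = 0.02094·(1230/0.257)·1.053²/(2·9.81) = 5.660 m
Δp = ρg·h_f = 793.0·9.81·5.660 = 44.03 kPa

Δp ≈ 44.0 kPa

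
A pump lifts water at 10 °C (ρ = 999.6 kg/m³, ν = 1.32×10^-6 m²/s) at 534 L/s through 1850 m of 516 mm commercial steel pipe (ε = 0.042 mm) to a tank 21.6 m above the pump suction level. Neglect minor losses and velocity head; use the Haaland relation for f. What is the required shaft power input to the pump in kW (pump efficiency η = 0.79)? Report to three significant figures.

V = 4Q/(πD²) = 2.554 m/s; Re = 9.98×10^5; ε/D = 8.14×10^-5; f = 0.01305
h_f = f(L/D)V²/2g = 15.54 m
Total head H = z + h_f = 21.6 + 15.54 = 37.14 m
P_hyd = ρgQH = 999.6·9.81·0.534·37.14 = 194.5 kW
P_shaft = P_hyd/η = 194.5/0.79 = 246.2 kW

P_shaft ≈ 246 kW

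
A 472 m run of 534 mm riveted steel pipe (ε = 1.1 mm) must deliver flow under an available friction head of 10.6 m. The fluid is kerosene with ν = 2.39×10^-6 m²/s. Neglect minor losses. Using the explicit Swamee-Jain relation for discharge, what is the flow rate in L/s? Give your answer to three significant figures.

Q ≈ 703 L/s

Swamee-Jain (Type II): Q = -0.965·√(gD⁵h_f/L)·ln[ε/(3.7D) + √(3.17ν²L/(gD³h_f))]
√(gD⁵h_f/L) = √(9.81·0.534⁵·10.6/472) = 0.09781
ε/(3.7D) = 5.57×10^-4; √(3.17ν²L/(gD³h_f)) = 2.32×10^-5
Q = -0.965·0.09781·ln(5.800×10^-4) = 0.7034 m³/s
Check: V = 3.14 m/s, Re = 7.02×10^5, f = 0.02396, h_f = 10.6 m ≈ 10.6 m ✓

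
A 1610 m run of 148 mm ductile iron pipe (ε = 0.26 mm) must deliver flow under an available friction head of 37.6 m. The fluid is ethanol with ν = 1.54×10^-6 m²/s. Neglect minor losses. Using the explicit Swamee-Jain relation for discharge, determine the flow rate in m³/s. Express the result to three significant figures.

Q ≈ 0.0290 m³/s

Swamee-Jain (Type II): Q = -0.965·√(gD⁵h_f/L)·ln[ε/(3.7D) + √(3.17ν²L/(gD³h_f))]
√(gD⁵h_f/L) = √(9.81·0.148⁵·37.6/1610) = 0.004033
ε/(3.7D) = 4.75×10^-4; √(3.17ν²L/(gD³h_f)) = 1.01×10^-4
Q = -0.965·0.004033·ln(5.754×10^-4) = 0.02904 m³/s
Check: V = 1.69 m/s, Re = 1.62×10^5, f = 0.02400, h_f = 37.9 m ≈ 37.6 m ✓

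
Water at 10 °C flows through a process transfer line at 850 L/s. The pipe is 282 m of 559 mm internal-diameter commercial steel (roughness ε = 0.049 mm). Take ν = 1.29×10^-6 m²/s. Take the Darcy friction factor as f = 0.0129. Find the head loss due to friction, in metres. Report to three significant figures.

V = 4Q/(πD²) = 4·0.850/(π·0.559²) = 3.463 m/s
h_f = f(L/D)V²/(2g) = 0.01290·(282/0.559)·3.463²/(2·9.81) = 3.979 m

h_f ≈ 3.98 m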